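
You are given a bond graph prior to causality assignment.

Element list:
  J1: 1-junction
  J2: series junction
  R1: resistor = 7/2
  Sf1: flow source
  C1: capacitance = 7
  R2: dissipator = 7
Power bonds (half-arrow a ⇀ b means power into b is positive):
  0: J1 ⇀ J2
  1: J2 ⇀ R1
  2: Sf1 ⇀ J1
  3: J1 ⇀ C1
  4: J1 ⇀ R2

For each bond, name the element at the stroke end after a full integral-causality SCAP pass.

b2 |Sf1  (source Sf1 imposes f)
b0 |J1  (J1 flow already set via bond 2)
b3 |J1  (common-f at J1 fixed by 2)
b4 |J1  (common-f at J1 fixed by 2)
b1 |J2  (J2 flow already set via bond 0)

b0 stroke→J1
b1 stroke→J2
b2 stroke→Sf1
b3 stroke→J1
b4 stroke→J1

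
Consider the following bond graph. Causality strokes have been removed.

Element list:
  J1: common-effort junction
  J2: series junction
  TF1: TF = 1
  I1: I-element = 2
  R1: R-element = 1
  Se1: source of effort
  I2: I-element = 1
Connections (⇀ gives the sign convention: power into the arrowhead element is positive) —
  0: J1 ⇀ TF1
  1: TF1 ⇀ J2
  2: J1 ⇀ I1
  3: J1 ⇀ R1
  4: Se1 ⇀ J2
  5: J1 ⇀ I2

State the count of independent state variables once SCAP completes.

β4 stroke at J2  (Se1 (Se) sets effort on bond)
β1 stroke at TF1  (J2 needs exactly one f-in)
β0 stroke at J1  (TF TF1: opposite of bond 1)
β2 stroke at I1  (J1 effort already set via bond 0)
β3 stroke at R1  (J1 effort already set via bond 0)
β5 stroke at I2  (common-e at J1 fixed by 0)

2  (I1, I2 all integral)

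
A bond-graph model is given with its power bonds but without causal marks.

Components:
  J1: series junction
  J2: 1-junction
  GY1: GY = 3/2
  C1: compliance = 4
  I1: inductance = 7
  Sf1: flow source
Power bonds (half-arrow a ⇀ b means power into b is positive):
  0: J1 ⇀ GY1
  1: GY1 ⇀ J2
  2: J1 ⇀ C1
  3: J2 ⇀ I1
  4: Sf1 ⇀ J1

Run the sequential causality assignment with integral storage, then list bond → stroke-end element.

bond 4 |Sf1  (Sf1: flow source, stroke at near end)
bond 0 |J1  (J1 flow already set via bond 4)
bond 2 |J1  (common-f at J1 fixed by 4)
bond 1 |J2  (GY1 both-in/both-out from 0)
bond 3 |I1  (closing 1-jn rule on J2)

b0 →J1
b1 →J2
b2 →J1
b3 →I1
b4 →Sf1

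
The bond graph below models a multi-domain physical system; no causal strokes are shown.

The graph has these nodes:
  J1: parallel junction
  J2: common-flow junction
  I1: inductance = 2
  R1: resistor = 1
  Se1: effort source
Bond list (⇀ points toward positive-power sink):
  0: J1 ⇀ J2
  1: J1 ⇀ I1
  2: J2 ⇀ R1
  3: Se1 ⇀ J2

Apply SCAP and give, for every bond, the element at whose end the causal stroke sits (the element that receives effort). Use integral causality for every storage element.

b3 stroke→J2  (Se1 (Se) sets effort on bond)
b1 stroke→I1  (I1 integral (f out))
b0 stroke→J1  (J1: last free bond brings effort in)
b2 stroke→J2  (1-jn J2 has f-setter on 0)

bond 0 →J1
bond 1 →I1
bond 2 →J2
bond 3 →J2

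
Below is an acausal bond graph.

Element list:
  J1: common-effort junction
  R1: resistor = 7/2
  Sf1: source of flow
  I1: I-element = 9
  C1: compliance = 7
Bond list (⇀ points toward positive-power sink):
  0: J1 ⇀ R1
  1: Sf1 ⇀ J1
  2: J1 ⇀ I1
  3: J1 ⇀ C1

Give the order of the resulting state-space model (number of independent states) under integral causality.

2  (C1, I1 all integral)

β1 →Sf1  (Sf1 (Sf) sets flow on bond)
β2 →I1  (I1 integral (f out))
β3 →J1  (C1 integral (e out))
β0 →R1  (0-jn J1 has e-setter on 3)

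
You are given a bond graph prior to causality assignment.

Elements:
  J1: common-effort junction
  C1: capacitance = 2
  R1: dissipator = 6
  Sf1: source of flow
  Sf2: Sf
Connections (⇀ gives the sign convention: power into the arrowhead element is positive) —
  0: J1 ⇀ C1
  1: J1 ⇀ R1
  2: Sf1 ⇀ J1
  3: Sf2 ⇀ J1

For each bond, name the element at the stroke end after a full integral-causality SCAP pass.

bond 2 stroke→Sf1  (Sf1 (Sf) sets flow on bond)
bond 3 stroke→Sf2  (source Sf2 imposes f)
bond 0 stroke→J1  (C1 integral (e out))
bond 1 stroke→R1  (J1: bond 0 brought effort, rest push out)

#0 stroke at J1
#1 stroke at R1
#2 stroke at Sf1
#3 stroke at Sf2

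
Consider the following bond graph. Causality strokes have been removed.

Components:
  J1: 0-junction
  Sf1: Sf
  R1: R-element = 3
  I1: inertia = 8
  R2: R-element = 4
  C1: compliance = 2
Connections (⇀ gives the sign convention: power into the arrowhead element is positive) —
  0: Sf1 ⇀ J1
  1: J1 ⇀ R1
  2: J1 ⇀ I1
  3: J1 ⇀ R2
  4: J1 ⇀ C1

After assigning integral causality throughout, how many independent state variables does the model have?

β0 stroke→Sf1  (Sf1: flow source, stroke at near end)
β2 stroke→I1  (I1 outputs flow p/I1)
β4 stroke→J1  (C1: C, integral causality)
β1 stroke→R1  (J1: bond 4 brought effort, rest push out)
β3 stroke→R2  (J1 effort already set via bond 4)

2  (C1, I1 all integral)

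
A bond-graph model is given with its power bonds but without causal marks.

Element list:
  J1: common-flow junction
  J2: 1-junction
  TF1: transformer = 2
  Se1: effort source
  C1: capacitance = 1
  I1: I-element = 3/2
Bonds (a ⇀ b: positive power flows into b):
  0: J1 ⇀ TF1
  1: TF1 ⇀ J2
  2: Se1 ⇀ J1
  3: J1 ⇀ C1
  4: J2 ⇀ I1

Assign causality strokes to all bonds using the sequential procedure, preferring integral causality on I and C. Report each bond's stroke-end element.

b2 →J1  (source Se1 imposes e)
b3 →J1  (C1 outputs effort q/C1)
b0 →TF1  (J1: last free bond brings flow in)
b1 →J2  (TF1: transformer flips bond 0)
b4 →I1  (closing 1-jn rule on J2)

β0 stroke at TF1
β1 stroke at J2
β2 stroke at J1
β3 stroke at J1
β4 stroke at I1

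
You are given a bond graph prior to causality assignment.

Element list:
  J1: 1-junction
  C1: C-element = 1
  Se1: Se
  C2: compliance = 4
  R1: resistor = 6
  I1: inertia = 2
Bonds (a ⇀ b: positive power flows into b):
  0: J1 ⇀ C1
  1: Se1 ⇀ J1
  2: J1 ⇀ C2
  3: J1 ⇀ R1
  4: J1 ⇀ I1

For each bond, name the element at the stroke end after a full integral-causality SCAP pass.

b1 |J1  (Se1: effort source, stroke at far end)
b0 |J1  (C1 integral (e out))
b2 |J1  (C2: C, integral causality)
b4 |I1  (I1: I, integral causality)
b3 |J1  (1-jn J1 has f-setter on 4)

#0 |J1
#1 |J1
#2 |J1
#3 |J1
#4 |I1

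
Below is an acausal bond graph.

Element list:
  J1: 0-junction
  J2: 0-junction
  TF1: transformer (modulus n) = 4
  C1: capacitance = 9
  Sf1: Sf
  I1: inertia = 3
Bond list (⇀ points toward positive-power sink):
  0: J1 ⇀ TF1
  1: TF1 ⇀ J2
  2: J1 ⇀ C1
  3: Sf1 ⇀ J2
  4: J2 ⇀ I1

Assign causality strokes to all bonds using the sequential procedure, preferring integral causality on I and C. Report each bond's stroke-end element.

#0 |TF1
#1 |J2
#2 |J1
#3 |Sf1
#4 |I1

#3 stroke at Sf1  (Sf1 (Sf) sets flow on bond)
#2 stroke at J1  (prefer integral on C1)
#0 stroke at TF1  (common-e at J1 fixed by 2)
#1 stroke at J2  (TF1: transformer flips bond 0)
#4 stroke at I1  (J2: bond 1 brought effort, rest push out)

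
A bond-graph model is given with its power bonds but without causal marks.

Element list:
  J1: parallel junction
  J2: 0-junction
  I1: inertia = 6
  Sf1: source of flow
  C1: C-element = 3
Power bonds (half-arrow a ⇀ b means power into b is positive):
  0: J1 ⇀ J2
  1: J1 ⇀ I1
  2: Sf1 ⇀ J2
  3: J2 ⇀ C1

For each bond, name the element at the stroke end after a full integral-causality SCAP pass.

bond 2 stroke→Sf1  (Sf1: flow source, stroke at near end)
bond 1 stroke→I1  (I1 outputs flow p/I1)
bond 0 stroke→J1  (J1 needs exactly one e-in)
bond 3 stroke→J2  (J2: last free bond brings effort in)

β0 |J1
β1 |I1
β2 |Sf1
β3 |J2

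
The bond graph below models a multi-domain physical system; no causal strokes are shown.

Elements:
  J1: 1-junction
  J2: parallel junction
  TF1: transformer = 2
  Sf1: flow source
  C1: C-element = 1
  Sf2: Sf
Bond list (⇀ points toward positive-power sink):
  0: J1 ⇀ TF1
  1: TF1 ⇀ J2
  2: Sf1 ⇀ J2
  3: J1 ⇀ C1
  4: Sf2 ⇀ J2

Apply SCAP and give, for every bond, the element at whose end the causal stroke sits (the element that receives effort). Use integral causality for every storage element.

bond 2 stroke→Sf1  (Sf1 (Sf) sets flow on bond)
bond 4 stroke→Sf2  (Sf2 (Sf) sets flow on bond)
bond 1 stroke→J2  (only one effort-in slot at J2)
bond 0 stroke→TF1  (TF TF1: opposite of bond 1)
bond 3 stroke→J1  (J1 flow already set via bond 0)

b0 stroke at TF1
b1 stroke at J2
b2 stroke at Sf1
b3 stroke at J1
b4 stroke at Sf2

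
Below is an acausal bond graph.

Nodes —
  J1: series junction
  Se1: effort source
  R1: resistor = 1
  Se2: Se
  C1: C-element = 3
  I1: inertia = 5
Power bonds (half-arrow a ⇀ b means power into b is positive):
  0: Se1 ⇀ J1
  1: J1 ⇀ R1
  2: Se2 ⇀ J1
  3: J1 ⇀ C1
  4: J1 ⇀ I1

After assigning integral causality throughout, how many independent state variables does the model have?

2  (C1, I1 all integral)

bond 0 stroke at J1  (source Se1 imposes e)
bond 2 stroke at J1  (source Se2 imposes e)
bond 3 stroke at J1  (prefer integral on C1)
bond 4 stroke at I1  (prefer integral on I1)
bond 1 stroke at J1  (common-f at J1 fixed by 4)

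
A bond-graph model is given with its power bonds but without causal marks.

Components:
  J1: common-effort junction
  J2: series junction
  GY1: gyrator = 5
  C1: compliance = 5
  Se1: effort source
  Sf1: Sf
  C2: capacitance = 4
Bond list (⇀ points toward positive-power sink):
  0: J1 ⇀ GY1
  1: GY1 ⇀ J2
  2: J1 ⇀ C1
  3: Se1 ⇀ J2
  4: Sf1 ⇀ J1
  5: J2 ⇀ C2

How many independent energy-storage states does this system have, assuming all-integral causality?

2  (C1, C2 all integral)

bond 3 stroke→J2  (Se1 (Se) sets effort on bond)
bond 4 stroke→Sf1  (Sf1 fixes flow; stroke at Sf1)
bond 2 stroke→J1  (C1 outputs effort q/C1)
bond 0 stroke→GY1  (J1: bond 2 brought effort, rest push out)
bond 1 stroke→GY1  (GY1: gyrator matches bond 0)
bond 5 stroke→J2  (J2: bond 1 brought flow, rest push out)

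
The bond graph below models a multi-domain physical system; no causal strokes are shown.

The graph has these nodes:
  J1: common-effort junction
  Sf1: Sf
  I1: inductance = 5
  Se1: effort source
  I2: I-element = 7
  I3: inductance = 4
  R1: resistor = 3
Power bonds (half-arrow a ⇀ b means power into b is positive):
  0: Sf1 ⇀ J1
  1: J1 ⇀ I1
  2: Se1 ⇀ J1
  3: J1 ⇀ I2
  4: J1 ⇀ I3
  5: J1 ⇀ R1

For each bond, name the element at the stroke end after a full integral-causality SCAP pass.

bond 0 stroke at Sf1
bond 1 stroke at I1
bond 2 stroke at J1
bond 3 stroke at I2
bond 4 stroke at I3
bond 5 stroke at R1

β0 stroke at Sf1  (Sf1: flow source, stroke at near end)
β2 stroke at J1  (Se1 fixes effort; stroke away)
β1 stroke at I1  (common-e at J1 fixed by 2)
β3 stroke at I2  (J1: bond 2 brought effort, rest push out)
β4 stroke at I3  (J1 effort already set via bond 2)
β5 stroke at R1  (common-e at J1 fixed by 2)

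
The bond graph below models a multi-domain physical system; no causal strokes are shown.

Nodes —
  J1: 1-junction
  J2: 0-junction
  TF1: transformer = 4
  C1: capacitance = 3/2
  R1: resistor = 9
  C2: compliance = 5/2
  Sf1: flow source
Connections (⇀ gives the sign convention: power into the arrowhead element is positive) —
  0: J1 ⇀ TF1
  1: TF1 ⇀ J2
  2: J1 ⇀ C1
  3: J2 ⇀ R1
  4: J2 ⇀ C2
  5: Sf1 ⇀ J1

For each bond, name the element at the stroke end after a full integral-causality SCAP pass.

b5 →Sf1  (Sf1 fixes flow; stroke at Sf1)
b0 →J1  (common-f at J1 fixed by 5)
b2 →J1  (common-f at J1 fixed by 5)
b1 →TF1  (TF TF1: opposite of bond 0)
b4 →J2  (C2: C, integral causality)
b3 →R1  (0-jn J2 has e-setter on 4)

β0 |J1
β1 |TF1
β2 |J1
β3 |R1
β4 |J2
β5 |Sf1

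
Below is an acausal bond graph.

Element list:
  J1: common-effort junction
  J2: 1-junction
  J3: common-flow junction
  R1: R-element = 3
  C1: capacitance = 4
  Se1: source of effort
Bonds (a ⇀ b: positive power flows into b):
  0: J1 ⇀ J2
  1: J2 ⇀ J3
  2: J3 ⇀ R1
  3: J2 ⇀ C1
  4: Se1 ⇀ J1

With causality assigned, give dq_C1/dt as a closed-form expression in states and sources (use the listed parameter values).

dq_C1/dt = E_Se1/3 - q_C1/12

b4 stroke at J1  (Se1 fixes effort; stroke away)
b0 stroke at J2  (J1: bond 4 brought effort, rest push out)
b3 stroke at J2  (C1 outputs effort q/C1)
b1 stroke at J3  (J2 needs exactly one f-in)
b2 stroke at R1  (only one flow-in slot at J3)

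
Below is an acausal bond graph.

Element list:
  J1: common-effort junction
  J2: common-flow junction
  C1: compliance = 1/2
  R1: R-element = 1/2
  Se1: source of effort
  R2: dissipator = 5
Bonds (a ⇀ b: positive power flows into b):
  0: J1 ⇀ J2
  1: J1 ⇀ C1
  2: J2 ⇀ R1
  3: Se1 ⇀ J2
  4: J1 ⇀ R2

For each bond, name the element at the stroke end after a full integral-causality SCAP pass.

β0 →J2
β1 →J1
β2 →R1
β3 →J2
β4 →R2

#3 stroke→J2  (Se1 (Se) sets effort on bond)
#1 stroke→J1  (C1 outputs effort q/C1)
#0 stroke→J2  (J1 effort already set via bond 1)
#4 stroke→R2  (J1: bond 1 brought effort, rest push out)
#2 stroke→R1  (only one flow-in slot at J2)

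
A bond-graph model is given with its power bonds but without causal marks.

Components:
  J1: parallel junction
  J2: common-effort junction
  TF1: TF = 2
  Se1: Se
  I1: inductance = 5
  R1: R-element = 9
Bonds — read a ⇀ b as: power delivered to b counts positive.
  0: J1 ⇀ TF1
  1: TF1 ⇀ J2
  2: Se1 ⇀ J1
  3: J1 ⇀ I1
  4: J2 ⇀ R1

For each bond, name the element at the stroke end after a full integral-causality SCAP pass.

bond 0 →TF1
bond 1 →J2
bond 2 →J1
bond 3 →I1
bond 4 →R1

#2 stroke at J1  (Se1 fixes effort; stroke away)
#0 stroke at TF1  (J1 effort already set via bond 2)
#3 stroke at I1  (common-e at J1 fixed by 2)
#1 stroke at J2  (TF TF1: opposite of bond 0)
#4 stroke at R1  (J2 effort already set via bond 1)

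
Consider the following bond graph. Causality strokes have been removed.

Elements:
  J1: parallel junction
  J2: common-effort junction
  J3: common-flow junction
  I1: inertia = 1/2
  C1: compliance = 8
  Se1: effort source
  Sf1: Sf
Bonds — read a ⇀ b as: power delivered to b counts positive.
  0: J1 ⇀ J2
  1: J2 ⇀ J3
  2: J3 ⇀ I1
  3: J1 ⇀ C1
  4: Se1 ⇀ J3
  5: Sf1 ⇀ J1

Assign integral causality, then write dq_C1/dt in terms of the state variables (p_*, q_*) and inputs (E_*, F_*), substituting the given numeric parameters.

dq_C1/dt = F_Sf1 - 2*p_I1

β4 stroke→J3  (Se1 fixes effort; stroke away)
β5 stroke→Sf1  (source Sf1 imposes f)
β2 stroke→I1  (I1 integral (f out))
β1 stroke→J3  (J3: bond 2 brought flow, rest push out)
β0 stroke→J2  (J2: last free bond brings effort in)
β3 stroke→J1  (J1: last free bond brings effort in)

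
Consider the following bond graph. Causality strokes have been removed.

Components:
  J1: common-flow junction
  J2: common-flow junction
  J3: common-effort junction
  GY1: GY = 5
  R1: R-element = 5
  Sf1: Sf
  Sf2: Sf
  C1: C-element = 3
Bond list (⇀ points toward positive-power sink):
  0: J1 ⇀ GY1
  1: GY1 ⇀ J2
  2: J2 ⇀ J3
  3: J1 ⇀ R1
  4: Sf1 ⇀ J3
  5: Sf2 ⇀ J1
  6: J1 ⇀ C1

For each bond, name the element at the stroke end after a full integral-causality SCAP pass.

#4 →Sf1  (Sf1: flow source, stroke at near end)
#5 →Sf2  (Sf2: flow source, stroke at near end)
#0 →J1  (J1: bond 5 brought flow, rest push out)
#3 →J1  (J1 flow already set via bond 5)
#6 →J1  (common-f at J1 fixed by 5)
#2 →J3  (J3 needs exactly one e-in)
#1 →J2  (GY GY1: same side as bond 0)

#0 →J1
#1 →J2
#2 →J3
#3 →J1
#4 →Sf1
#5 →Sf2
#6 →J1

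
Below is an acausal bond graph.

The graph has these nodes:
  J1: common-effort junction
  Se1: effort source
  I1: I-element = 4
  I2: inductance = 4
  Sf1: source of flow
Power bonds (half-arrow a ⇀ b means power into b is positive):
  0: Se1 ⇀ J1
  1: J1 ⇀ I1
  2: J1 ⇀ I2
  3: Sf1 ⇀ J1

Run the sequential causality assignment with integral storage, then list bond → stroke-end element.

bond 0 stroke→J1
bond 1 stroke→I1
bond 2 stroke→I2
bond 3 stroke→Sf1

β0 |J1  (Se1 fixes effort; stroke away)
β3 |Sf1  (source Sf1 imposes f)
β1 |I1  (0-jn J1 has e-setter on 0)
β2 |I2  (0-jn J1 has e-setter on 0)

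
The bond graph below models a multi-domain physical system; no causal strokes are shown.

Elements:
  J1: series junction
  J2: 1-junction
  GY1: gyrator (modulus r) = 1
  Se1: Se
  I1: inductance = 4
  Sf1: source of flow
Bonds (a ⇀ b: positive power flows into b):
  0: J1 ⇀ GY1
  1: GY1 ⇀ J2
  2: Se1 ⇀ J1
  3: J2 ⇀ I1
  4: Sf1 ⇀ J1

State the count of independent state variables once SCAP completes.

1  (I1 all integral)

b2 stroke at J1  (Se1: effort source, stroke at far end)
b4 stroke at Sf1  (Sf1: flow source, stroke at near end)
b0 stroke at J1  (1-jn J1 has f-setter on 4)
b1 stroke at J2  (GY1 both-in/both-out from 0)
b3 stroke at I1  (only one flow-in slot at J2)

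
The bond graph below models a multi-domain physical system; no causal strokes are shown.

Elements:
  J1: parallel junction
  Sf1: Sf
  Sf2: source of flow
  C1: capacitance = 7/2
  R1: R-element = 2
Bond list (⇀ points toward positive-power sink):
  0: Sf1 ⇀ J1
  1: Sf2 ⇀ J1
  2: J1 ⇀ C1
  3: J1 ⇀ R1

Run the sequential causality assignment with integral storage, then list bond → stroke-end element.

β0 stroke→Sf1  (source Sf1 imposes f)
β1 stroke→Sf2  (Sf2 (Sf) sets flow on bond)
β2 stroke→J1  (C1 integral (e out))
β3 stroke→R1  (J1: bond 2 brought effort, rest push out)

b0 stroke at Sf1
b1 stroke at Sf2
b2 stroke at J1
b3 stroke at R1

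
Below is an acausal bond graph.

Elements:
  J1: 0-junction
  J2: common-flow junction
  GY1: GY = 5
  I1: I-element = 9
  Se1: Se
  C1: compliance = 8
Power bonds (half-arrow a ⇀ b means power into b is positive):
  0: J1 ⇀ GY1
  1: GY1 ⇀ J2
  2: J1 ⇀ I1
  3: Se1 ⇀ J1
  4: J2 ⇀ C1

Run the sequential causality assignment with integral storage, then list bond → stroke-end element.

#3 |J1  (source Se1 imposes e)
#0 |GY1  (J1 effort already set via bond 3)
#2 |I1  (J1: bond 3 brought effort, rest push out)
#1 |GY1  (GY1: gyrator matches bond 0)
#4 |J2  (J2 flow already set via bond 1)

bond 0 stroke→GY1
bond 1 stroke→GY1
bond 2 stroke→I1
bond 3 stroke→J1
bond 4 stroke→J2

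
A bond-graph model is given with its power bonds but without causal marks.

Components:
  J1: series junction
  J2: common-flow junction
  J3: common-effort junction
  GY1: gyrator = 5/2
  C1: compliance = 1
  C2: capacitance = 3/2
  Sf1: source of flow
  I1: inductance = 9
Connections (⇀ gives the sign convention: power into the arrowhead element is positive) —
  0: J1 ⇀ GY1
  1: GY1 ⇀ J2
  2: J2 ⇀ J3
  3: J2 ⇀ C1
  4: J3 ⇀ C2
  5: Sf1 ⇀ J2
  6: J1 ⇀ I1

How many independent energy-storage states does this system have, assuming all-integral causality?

3  (C1, C2, I1 all integral)

#5 stroke→Sf1  (Sf1 (Sf) sets flow on bond)
#1 stroke→J2  (J2 flow already set via bond 5)
#2 stroke→J2  (J2 flow already set via bond 5)
#3 stroke→J2  (common-f at J2 fixed by 5)
#4 stroke→J3  (closing 0-jn rule on J3)
#0 stroke→J1  (GY GY1: same side as bond 1)
#6 stroke→I1  (only one flow-in slot at J1)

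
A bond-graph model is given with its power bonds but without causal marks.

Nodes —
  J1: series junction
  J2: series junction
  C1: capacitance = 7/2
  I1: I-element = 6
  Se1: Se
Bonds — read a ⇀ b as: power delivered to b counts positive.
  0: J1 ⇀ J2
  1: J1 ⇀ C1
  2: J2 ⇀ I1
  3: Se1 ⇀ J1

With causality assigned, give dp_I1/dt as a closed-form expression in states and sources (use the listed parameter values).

dp_I1/dt = E_Se1 - 2*q_C1/7

bond 3 stroke at J1  (source Se1 imposes e)
bond 1 stroke at J1  (prefer integral on C1)
bond 0 stroke at J2  (only one flow-in slot at J1)
bond 2 stroke at I1  (J2: last free bond brings flow in)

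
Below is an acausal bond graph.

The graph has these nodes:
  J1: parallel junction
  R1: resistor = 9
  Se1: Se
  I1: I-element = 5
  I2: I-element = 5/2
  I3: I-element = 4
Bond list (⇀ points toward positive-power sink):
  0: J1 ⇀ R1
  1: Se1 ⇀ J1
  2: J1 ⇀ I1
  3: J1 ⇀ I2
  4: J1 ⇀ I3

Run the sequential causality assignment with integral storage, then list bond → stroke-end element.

β1 →J1  (Se1 fixes effort; stroke away)
β0 →R1  (J1: bond 1 brought effort, rest push out)
β2 →I1  (0-jn J1 has e-setter on 1)
β3 →I2  (J1 effort already set via bond 1)
β4 →I3  (J1 effort already set via bond 1)

β0 stroke at R1
β1 stroke at J1
β2 stroke at I1
β3 stroke at I2
β4 stroke at I3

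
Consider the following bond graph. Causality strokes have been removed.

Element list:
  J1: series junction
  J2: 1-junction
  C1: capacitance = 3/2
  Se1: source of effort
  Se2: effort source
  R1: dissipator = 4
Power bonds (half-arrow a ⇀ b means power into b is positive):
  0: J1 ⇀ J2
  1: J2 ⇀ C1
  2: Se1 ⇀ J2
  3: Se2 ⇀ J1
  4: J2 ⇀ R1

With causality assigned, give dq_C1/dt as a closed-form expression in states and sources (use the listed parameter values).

dq_C1/dt = E_Se1/4 + E_Se2/4 - q_C1/6

β2 |J2  (Se1 fixes effort; stroke away)
β3 |J1  (Se2 (Se) sets effort on bond)
β0 |J2  (J1: last free bond brings flow in)
β1 |J2  (C1 outputs effort q/C1)
β4 |R1  (closing 1-jn rule on J2)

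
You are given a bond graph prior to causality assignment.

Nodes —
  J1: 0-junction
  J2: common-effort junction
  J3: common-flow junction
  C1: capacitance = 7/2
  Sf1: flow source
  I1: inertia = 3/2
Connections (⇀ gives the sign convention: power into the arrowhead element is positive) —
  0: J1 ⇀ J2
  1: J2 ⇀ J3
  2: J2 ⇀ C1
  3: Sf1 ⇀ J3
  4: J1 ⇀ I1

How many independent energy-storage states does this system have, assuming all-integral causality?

b3 →Sf1  (source Sf1 imposes f)
b1 →J3  (common-f at J3 fixed by 3)
b2 →J2  (C1 integral (e out))
b0 →J1  (J2 effort already set via bond 2)
b4 →I1  (J1: bond 0 brought effort, rest push out)

2  (C1, I1 all integral)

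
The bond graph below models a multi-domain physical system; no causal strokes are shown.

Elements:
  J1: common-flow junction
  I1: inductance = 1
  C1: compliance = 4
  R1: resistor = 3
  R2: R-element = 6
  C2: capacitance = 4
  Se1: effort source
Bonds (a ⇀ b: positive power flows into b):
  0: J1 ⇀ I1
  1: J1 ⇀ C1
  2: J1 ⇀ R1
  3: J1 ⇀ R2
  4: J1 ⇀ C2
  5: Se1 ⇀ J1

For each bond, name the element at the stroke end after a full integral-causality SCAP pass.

b5 stroke→J1  (source Se1 imposes e)
b0 stroke→I1  (I1 outputs flow p/I1)
b1 stroke→J1  (common-f at J1 fixed by 0)
b2 stroke→J1  (common-f at J1 fixed by 0)
b3 stroke→J1  (1-jn J1 has f-setter on 0)
b4 stroke→J1  (common-f at J1 fixed by 0)

b0 →I1
b1 →J1
b2 →J1
b3 →J1
b4 →J1
b5 →J1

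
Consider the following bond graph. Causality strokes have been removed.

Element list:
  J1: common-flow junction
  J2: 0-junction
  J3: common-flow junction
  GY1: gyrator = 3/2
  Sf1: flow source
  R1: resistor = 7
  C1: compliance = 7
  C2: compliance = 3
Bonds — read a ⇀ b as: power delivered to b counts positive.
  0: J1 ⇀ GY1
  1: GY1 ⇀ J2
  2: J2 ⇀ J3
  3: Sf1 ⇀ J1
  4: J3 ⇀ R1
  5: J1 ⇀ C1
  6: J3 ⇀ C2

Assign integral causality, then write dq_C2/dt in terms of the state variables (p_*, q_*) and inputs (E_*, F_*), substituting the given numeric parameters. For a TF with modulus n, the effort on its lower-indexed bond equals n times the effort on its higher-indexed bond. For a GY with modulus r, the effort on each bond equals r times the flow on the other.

b3 →Sf1  (Sf1 fixes flow; stroke at Sf1)
b0 →J1  (common-f at J1 fixed by 3)
b5 →J1  (J1: bond 3 brought flow, rest push out)
b1 →J2  (GY GY1: same side as bond 0)
b2 →J3  (common-e at J2 fixed by 1)
b6 →J3  (prefer integral on C2)
b4 →R1  (J3: last free bond brings flow in)

dq_C2/dt = 3*F_Sf1/14 - q_C2/21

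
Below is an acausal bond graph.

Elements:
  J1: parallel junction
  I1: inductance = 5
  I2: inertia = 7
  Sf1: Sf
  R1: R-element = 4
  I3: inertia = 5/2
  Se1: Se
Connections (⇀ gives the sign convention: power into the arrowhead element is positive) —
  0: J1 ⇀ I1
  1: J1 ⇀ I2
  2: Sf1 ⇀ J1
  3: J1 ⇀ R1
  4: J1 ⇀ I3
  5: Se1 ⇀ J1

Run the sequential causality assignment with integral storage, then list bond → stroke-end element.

b0 →I1
b1 →I2
b2 →Sf1
b3 →R1
b4 →I3
b5 →J1

#2 stroke at Sf1  (source Sf1 imposes f)
#5 stroke at J1  (source Se1 imposes e)
#0 stroke at I1  (J1 effort already set via bond 5)
#1 stroke at I2  (common-e at J1 fixed by 5)
#3 stroke at R1  (0-jn J1 has e-setter on 5)
#4 stroke at I3  (J1: bond 5 brought effort, rest push out)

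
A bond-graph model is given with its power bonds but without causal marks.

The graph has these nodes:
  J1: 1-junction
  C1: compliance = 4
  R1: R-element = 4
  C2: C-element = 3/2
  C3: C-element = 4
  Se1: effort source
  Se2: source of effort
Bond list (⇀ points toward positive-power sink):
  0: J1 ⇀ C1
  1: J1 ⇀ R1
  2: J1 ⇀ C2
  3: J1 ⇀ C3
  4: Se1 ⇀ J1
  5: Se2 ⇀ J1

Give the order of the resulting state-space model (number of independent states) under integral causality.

#4 |J1  (Se1 (Se) sets effort on bond)
#5 |J1  (Se2: effort source, stroke at far end)
#0 |J1  (C1: C, integral causality)
#2 |J1  (C2: C, integral causality)
#3 |J1  (C3: C, integral causality)
#1 |R1  (closing 1-jn rule on J1)

3  (C1, C2, C3 all integral)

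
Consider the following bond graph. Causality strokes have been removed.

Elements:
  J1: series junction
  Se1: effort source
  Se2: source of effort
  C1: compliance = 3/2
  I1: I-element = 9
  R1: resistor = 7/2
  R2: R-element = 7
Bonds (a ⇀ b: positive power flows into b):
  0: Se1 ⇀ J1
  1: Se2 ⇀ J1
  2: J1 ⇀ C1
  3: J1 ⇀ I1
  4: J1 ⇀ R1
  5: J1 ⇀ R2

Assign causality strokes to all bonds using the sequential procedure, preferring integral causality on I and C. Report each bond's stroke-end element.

β0 stroke at J1
β1 stroke at J1
β2 stroke at J1
β3 stroke at I1
β4 stroke at J1
β5 stroke at J1

bond 0 →J1  (Se1 (Se) sets effort on bond)
bond 1 →J1  (Se2: effort source, stroke at far end)
bond 2 →J1  (prefer integral on C1)
bond 3 →I1  (prefer integral on I1)
bond 4 →J1  (J1 flow already set via bond 3)
bond 5 →J1  (J1 flow already set via bond 3)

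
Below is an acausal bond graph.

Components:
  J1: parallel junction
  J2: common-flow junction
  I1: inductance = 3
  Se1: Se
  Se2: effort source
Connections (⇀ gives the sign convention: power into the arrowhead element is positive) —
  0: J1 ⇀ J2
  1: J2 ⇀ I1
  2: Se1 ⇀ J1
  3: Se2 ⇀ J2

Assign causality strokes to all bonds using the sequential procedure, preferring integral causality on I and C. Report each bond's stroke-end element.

#0 stroke at J2
#1 stroke at I1
#2 stroke at J1
#3 stroke at J2

bond 2 stroke→J1  (Se1 fixes effort; stroke away)
bond 3 stroke→J2  (Se2 fixes effort; stroke away)
bond 0 stroke→J2  (J1 effort already set via bond 2)
bond 1 stroke→I1  (only one flow-in slot at J2)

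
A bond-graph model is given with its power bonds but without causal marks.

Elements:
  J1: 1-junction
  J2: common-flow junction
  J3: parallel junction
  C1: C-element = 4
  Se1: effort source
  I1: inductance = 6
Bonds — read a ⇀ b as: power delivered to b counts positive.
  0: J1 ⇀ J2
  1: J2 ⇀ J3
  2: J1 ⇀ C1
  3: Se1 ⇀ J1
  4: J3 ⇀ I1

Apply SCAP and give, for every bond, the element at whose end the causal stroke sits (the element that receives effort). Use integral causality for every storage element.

#3 →J1  (source Se1 imposes e)
#2 →J1  (prefer integral on C1)
#0 →J2  (J1 needs exactly one f-in)
#1 →J3  (J2: last free bond brings flow in)
#4 →I1  (common-e at J3 fixed by 1)

b0 →J2
b1 →J3
b2 →J1
b3 →J1
b4 →I1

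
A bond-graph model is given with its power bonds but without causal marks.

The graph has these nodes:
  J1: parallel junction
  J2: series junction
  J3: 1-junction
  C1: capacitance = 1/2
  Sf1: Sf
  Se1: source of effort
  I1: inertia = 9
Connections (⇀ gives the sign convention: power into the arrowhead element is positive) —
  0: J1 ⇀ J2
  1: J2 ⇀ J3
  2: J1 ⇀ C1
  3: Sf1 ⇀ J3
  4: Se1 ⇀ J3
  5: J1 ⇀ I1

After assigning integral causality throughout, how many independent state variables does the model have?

β3 |Sf1  (Sf1: flow source, stroke at near end)
β4 |J3  (Se1 (Se) sets effort on bond)
β1 |J3  (J3 flow already set via bond 3)
β0 |J2  (1-jn J2 has f-setter on 1)
β2 |J1  (C1 outputs effort q/C1)
β5 |I1  (J1 effort already set via bond 2)

2  (C1, I1 all integral)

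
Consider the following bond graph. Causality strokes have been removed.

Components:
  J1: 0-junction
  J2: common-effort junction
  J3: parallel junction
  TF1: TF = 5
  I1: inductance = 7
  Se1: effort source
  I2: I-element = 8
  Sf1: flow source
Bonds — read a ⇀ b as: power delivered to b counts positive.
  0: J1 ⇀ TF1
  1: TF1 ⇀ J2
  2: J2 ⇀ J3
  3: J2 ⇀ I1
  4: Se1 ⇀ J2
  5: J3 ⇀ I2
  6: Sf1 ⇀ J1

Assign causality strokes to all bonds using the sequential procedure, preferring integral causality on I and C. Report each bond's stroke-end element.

β0 |J1
β1 |TF1
β2 |J3
β3 |I1
β4 |J2
β5 |I2
β6 |Sf1

#4 |J2  (Se1: effort source, stroke at far end)
#6 |Sf1  (source Sf1 imposes f)
#0 |J1  (only one effort-in slot at J1)
#1 |TF1  (J2: bond 4 brought effort, rest push out)
#2 |J3  (0-jn J2 has e-setter on 4)
#3 |I1  (J2 effort already set via bond 4)
#5 |I2  (J3: bond 2 brought effort, rest push out)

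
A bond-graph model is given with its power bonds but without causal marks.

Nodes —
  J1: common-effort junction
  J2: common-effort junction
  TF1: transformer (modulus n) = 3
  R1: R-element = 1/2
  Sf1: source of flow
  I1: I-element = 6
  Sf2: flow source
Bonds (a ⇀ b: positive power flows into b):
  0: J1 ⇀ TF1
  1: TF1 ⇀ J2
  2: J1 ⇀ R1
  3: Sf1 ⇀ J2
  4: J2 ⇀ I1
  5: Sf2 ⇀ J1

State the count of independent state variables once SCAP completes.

β3 |Sf1  (source Sf1 imposes f)
β5 |Sf2  (source Sf2 imposes f)
β4 |I1  (I1: I, integral causality)
β1 |J2  (J2 needs exactly one e-in)
β0 |TF1  (TF TF1: opposite of bond 1)
β2 |J1  (J1 needs exactly one e-in)

1  (I1 all integral)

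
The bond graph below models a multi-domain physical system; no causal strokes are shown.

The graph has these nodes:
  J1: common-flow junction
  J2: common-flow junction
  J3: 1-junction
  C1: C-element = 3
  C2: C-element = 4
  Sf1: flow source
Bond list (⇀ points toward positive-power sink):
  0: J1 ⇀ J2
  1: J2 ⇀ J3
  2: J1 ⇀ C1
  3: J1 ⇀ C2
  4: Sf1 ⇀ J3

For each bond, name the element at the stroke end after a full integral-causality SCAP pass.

#4 |Sf1  (source Sf1 imposes f)
#1 |J3  (J3 flow already set via bond 4)
#0 |J2  (common-f at J2 fixed by 1)
#2 |J1  (J1: bond 0 brought flow, rest push out)
#3 |J1  (common-f at J1 fixed by 0)

#0 stroke at J2
#1 stroke at J3
#2 stroke at J1
#3 stroke at J1
#4 stroke at Sf1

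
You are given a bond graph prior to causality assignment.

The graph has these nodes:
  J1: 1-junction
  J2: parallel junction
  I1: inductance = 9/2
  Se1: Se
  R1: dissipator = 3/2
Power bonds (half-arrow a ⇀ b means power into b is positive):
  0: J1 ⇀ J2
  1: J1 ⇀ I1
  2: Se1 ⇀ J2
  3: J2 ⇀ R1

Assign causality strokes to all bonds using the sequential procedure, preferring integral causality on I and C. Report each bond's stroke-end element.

#0 |J1
#1 |I1
#2 |J2
#3 |R1

bond 2 →J2  (Se1 fixes effort; stroke away)
bond 0 →J1  (common-e at J2 fixed by 2)
bond 3 →R1  (0-jn J2 has e-setter on 2)
bond 1 →I1  (J1: last free bond brings flow in)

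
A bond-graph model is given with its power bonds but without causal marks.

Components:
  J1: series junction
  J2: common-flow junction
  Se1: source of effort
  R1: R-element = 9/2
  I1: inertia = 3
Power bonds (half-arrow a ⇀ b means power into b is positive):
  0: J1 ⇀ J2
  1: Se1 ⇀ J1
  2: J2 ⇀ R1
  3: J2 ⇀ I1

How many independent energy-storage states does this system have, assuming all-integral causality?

1  (I1 all integral)

bond 1 stroke at J1  (Se1 fixes effort; stroke away)
bond 0 stroke at J2  (closing 1-jn rule on J1)
bond 3 stroke at I1  (I1: I, integral causality)
bond 2 stroke at J2  (1-jn J2 has f-setter on 3)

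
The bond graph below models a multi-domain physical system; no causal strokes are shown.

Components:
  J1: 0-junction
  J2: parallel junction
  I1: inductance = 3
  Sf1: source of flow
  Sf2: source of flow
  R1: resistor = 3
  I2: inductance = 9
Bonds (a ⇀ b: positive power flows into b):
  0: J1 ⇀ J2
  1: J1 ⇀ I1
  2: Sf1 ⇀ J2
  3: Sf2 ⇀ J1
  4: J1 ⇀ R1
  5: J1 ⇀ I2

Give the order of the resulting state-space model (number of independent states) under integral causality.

2  (I1, I2 all integral)

#2 stroke→Sf1  (source Sf1 imposes f)
#3 stroke→Sf2  (source Sf2 imposes f)
#0 stroke→J2  (J2 needs exactly one e-in)
#1 stroke→I1  (prefer integral on I1)
#5 stroke→I2  (I2 outputs flow p/I2)
#4 stroke→J1  (J1: last free bond brings effort in)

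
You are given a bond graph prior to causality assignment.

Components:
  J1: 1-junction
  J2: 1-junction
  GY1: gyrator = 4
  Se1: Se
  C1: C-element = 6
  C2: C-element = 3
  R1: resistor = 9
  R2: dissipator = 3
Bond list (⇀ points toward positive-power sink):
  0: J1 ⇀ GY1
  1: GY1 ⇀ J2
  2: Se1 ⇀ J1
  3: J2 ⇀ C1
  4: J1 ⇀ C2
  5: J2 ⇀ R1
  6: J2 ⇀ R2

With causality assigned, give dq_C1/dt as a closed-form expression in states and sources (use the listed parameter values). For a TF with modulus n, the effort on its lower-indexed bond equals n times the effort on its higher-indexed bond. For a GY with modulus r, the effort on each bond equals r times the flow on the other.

dq_C1/dt = E_Se1/4 - q_C2/12

bond 2 stroke→J1  (Se1 (Se) sets effort on bond)
bond 3 stroke→J2  (C1: C, integral causality)
bond 4 stroke→J1  (C2 outputs effort q/C2)
bond 0 stroke→GY1  (J1: last free bond brings flow in)
bond 1 stroke→GY1  (GY GY1: same side as bond 0)
bond 5 stroke→J2  (J2 flow already set via bond 1)
bond 6 stroke→J2  (1-jn J2 has f-setter on 1)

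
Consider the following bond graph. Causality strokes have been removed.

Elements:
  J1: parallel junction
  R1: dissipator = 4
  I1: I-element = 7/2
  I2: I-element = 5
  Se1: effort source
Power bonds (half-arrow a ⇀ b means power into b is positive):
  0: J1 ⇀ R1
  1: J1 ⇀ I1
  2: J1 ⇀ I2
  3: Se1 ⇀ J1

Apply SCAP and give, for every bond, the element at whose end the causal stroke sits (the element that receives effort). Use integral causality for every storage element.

β3 |J1  (Se1 fixes effort; stroke away)
β0 |R1  (J1: bond 3 brought effort, rest push out)
β1 |I1  (J1 effort already set via bond 3)
β2 |I2  (common-e at J1 fixed by 3)

#0 stroke at R1
#1 stroke at I1
#2 stroke at I2
#3 stroke at J1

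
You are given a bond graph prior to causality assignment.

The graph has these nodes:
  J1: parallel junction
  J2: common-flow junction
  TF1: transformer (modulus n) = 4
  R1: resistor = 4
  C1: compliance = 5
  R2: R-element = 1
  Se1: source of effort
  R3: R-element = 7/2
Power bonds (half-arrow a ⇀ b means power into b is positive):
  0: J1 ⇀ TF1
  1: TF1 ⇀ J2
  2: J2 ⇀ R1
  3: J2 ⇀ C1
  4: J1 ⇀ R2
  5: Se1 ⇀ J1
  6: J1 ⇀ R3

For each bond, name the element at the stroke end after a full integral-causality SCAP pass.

bond 5 →J1  (Se1: effort source, stroke at far end)
bond 0 →TF1  (J1: bond 5 brought effort, rest push out)
bond 4 →R2  (common-e at J1 fixed by 5)
bond 6 →R3  (0-jn J1 has e-setter on 5)
bond 1 →J2  (through TF1, causality passes straight; one stroke at TF1)
bond 3 →J2  (C1: C, integral causality)
bond 2 →R1  (only one flow-in slot at J2)

bond 0 stroke at TF1
bond 1 stroke at J2
bond 2 stroke at R1
bond 3 stroke at J2
bond 4 stroke at R2
bond 5 stroke at J1
bond 6 stroke at R3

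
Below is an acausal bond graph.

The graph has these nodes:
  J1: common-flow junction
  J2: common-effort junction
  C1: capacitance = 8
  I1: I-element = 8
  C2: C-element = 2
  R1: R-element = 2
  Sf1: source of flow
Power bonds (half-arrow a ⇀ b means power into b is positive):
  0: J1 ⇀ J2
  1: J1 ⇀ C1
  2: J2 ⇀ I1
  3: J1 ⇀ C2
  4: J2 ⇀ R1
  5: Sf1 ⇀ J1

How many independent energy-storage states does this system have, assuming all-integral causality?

3  (C1, C2, I1 all integral)

#5 →Sf1  (Sf1 fixes flow; stroke at Sf1)
#0 →J1  (J1 flow already set via bond 5)
#1 →J1  (common-f at J1 fixed by 5)
#3 →J1  (common-f at J1 fixed by 5)
#2 →I1  (I1 integral (f out))
#4 →J2  (J2 needs exactly one e-in)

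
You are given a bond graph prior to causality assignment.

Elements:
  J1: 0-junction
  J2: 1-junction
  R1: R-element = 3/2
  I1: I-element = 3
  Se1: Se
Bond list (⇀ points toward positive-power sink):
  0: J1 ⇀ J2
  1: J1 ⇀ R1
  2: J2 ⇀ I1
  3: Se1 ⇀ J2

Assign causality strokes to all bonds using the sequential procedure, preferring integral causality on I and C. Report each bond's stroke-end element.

β3 stroke→J2  (source Se1 imposes e)
β2 stroke→I1  (prefer integral on I1)
β0 stroke→J2  (J2: bond 2 brought flow, rest push out)
β1 stroke→J1  (closing 0-jn rule on J1)

β0 →J2
β1 →J1
β2 →I1
β3 →J2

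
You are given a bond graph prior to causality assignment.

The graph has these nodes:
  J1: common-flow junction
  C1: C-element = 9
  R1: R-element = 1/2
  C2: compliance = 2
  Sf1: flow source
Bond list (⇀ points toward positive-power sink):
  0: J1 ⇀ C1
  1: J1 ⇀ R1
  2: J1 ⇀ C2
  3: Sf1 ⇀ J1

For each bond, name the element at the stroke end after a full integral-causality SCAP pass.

bond 3 |Sf1  (Sf1: flow source, stroke at near end)
bond 0 |J1  (common-f at J1 fixed by 3)
bond 1 |J1  (J1 flow already set via bond 3)
bond 2 |J1  (common-f at J1 fixed by 3)

#0 stroke at J1
#1 stroke at J1
#2 stroke at J1
#3 stroke at Sf1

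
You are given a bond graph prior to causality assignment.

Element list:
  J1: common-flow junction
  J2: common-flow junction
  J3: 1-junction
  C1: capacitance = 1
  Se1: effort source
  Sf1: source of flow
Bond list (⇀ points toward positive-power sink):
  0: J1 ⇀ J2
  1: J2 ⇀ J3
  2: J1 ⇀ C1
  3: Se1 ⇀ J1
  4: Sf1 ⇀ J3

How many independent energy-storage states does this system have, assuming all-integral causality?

1  (C1 all integral)

bond 3 →J1  (source Se1 imposes e)
bond 4 →Sf1  (Sf1: flow source, stroke at near end)
bond 1 →J3  (J3 flow already set via bond 4)
bond 0 →J2  (J2 flow already set via bond 1)
bond 2 →J1  (common-f at J1 fixed by 0)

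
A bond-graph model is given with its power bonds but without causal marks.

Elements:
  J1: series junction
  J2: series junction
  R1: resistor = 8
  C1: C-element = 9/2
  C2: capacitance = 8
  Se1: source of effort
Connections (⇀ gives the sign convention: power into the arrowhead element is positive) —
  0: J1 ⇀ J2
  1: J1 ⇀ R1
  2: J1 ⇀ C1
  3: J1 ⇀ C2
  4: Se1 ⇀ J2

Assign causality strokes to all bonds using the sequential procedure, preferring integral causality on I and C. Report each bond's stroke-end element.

bond 0 →J1
bond 1 →R1
bond 2 →J1
bond 3 →J1
bond 4 →J2

β4 stroke at J2  (Se1: effort source, stroke at far end)
β0 stroke at J1  (only one flow-in slot at J2)
β2 stroke at J1  (C1 integral (e out))
β3 stroke at J1  (C2 integral (e out))
β1 stroke at R1  (closing 1-jn rule on J1)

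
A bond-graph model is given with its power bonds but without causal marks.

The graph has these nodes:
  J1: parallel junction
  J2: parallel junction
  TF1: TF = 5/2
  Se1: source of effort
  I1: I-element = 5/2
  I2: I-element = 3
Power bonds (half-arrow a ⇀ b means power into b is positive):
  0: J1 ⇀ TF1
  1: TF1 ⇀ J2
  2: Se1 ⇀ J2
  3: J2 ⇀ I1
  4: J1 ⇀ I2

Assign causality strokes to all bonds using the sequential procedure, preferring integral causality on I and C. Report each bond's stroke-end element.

bond 2 →J2  (Se1: effort source, stroke at far end)
bond 1 →TF1  (J2 effort already set via bond 2)
bond 3 →I1  (0-jn J2 has e-setter on 2)
bond 0 →J1  (TF TF1: opposite of bond 1)
bond 4 →I2  (J1: bond 0 brought effort, rest push out)

#0 →J1
#1 →TF1
#2 →J2
#3 →I1
#4 →I2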